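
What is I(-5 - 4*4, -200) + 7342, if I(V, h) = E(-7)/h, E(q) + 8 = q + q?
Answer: 734211/100 ≈ 7342.1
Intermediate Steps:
E(q) = -8 + 2*q (E(q) = -8 + (q + q) = -8 + 2*q)
I(V, h) = -22/h (I(V, h) = (-8 + 2*(-7))/h = (-8 - 14)/h = -22/h)
I(-5 - 4*4, -200) + 7342 = -22/(-200) + 7342 = -22*(-1/200) + 7342 = 11/100 + 7342 = 734211/100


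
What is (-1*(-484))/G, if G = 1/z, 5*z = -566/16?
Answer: -34243/10 ≈ -3424.3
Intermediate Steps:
z = -283/40 (z = (-566/16)/5 = (-566*1/16)/5 = (1/5)*(-283/8) = -283/40 ≈ -7.0750)
G = -40/283 (G = 1/(-283/40) = -40/283 ≈ -0.14134)
(-1*(-484))/G = (-1*(-484))/(-40/283) = 484*(-283/40) = -34243/10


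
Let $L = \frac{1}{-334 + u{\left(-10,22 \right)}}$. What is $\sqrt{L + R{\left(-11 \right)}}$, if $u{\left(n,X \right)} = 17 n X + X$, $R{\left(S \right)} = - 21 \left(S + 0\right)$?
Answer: $\frac{\sqrt{948179143}}{2026} \approx 15.199$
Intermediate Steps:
$R{\left(S \right)} = - 21 S$
$u{\left(n,X \right)} = X + 17 X n$ ($u{\left(n,X \right)} = 17 X n + X = X + 17 X n$)
$L = - \frac{1}{4052}$ ($L = \frac{1}{-334 + 22 \left(1 + 17 \left(-10\right)\right)} = \frac{1}{-334 + 22 \left(1 - 170\right)} = \frac{1}{-334 + 22 \left(-169\right)} = \frac{1}{-334 - 3718} = \frac{1}{-4052} = - \frac{1}{4052} \approx -0.00024679$)
$\sqrt{L + R{\left(-11 \right)}} = \sqrt{- \frac{1}{4052} - -231} = \sqrt{- \frac{1}{4052} + 231} = \sqrt{\frac{936011}{4052}} = \frac{\sqrt{948179143}}{2026}$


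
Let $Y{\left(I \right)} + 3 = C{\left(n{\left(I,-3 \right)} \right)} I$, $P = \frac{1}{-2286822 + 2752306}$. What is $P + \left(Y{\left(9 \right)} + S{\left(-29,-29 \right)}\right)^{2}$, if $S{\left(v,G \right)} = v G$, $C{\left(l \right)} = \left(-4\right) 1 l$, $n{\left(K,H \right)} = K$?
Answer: $\frac{122979010865}{465484} \approx 2.642 \cdot 10^{5}$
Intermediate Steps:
$C{\left(l \right)} = - 4 l$
$P = \frac{1}{465484} \approx 2.1483 \cdot 10^{-6}$
$S{\left(v,G \right)} = G v$
$Y{\left(I \right)} = -3 - 4 I^{2}$ ($Y{\left(I \right)} = -3 + - 4 I I = -3 - 4 I^{2}$)
$P + \left(Y{\left(9 \right)} + S{\left(-29,-29 \right)}\right)^{2} = \frac{1}{465484} + \left(\left(-3 - 4 \cdot 9^{2}\right) - -841\right)^{2} = \frac{1}{465484} + \left(\left(-3 - 324\right) + 841\right)^{2} = \frac{1}{465484} + \left(-327 + 841\right)^{2} = \frac{1}{465484} + 514^{2} = \frac{1}{465484} + 264196 = \frac{122979010865}{465484}$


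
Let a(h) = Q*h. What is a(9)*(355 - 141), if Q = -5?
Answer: -9630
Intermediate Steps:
a(h) = -5*h
a(9)*(355 - 141) = (-5*9)*(355 - 141) = -45*214 = -9630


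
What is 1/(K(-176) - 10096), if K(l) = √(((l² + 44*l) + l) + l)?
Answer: -631/6369146 - √1430/25476584 ≈ -0.00010056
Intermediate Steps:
K(l) = √(l² + 46*l) (K(l) = √((l² + 45*l) + l) = √(l² + 46*l))
1/(K(-176) - 10096) = 1/(√(-176*(46 - 176)) - 10096) = 1/(√(-176*(-130)) - 10096) = 1/(√22880 - 10096) = 1/(4*√1430 - 10096) = 1/(-10096 + 4*√1430)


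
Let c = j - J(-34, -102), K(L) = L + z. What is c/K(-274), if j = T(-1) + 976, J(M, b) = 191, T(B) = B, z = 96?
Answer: -392/89 ≈ -4.4045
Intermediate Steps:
K(L) = 96 + L (K(L) = L + 96 = 96 + L)
j = 975 (j = -1 + 976 = 975)
c = 784 (c = 975 - 1*191 = 975 - 191 = 784)
c/K(-274) = 784/(96 - 274) = 784/(-178) = 784*(-1/178) = -392/89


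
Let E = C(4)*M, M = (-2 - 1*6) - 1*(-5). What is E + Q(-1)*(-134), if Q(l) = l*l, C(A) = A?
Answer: -146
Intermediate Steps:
M = -3 (M = (-2 - 6) + 5 = -8 + 5 = -3)
Q(l) = l²
E = -12 (E = 4*(-3) = -12)
E + Q(-1)*(-134) = -12 + (-1)²*(-134) = -12 + 1*(-134) = -12 - 134 = -146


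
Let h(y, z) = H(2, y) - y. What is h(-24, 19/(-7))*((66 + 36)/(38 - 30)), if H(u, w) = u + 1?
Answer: 1377/4 ≈ 344.25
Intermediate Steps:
H(u, w) = 1 + u
h(y, z) = 3 - y (h(y, z) = (1 + 2) - y = 3 - y)
h(-24, 19/(-7))*((66 + 36)/(38 - 30)) = (3 - 1*(-24))*((66 + 36)/(38 - 30)) = (3 + 24)*(102/8) = 27*(102*(1/8)) = 27*(51/4) = 1377/4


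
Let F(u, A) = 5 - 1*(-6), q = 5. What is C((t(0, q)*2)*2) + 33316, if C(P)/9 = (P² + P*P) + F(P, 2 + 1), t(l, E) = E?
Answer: 40615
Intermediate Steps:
F(u, A) = 11 (F(u, A) = 5 + 6 = 11)
C(P) = 99 + 18*P² (C(P) = 9*((P² + P*P) + 11) = 9*((P² + P²) + 11) = 9*(2*P² + 11) = 9*(11 + 2*P²) = 99 + 18*P²)
C((t(0, q)*2)*2) + 33316 = (99 + 18*((5*2)*2)²) + 33316 = (99 + 18*(10*2)²) + 33316 = (99 + 18*20²) + 33316 = (99 + 18*400) + 33316 = (99 + 7200) + 33316 = 7299 + 33316 = 40615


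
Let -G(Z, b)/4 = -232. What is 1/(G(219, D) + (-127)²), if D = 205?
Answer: 1/17057 ≈ 5.8627e-5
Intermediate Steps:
G(Z, b) = 928 (G(Z, b) = -4*(-232) = 928)
1/(G(219, D) + (-127)²) = 1/(928 + (-127)²) = 1/(928 + 16129) = 1/17057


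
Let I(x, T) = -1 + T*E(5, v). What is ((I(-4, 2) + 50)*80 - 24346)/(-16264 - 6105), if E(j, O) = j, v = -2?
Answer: 19626/22369 ≈ 0.87737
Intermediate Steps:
I(x, T) = -1 + 5*T (I(x, T) = -1 + T*5 = -1 + 5*T)
((I(-4, 2) + 50)*80 - 24346)/(-16264 - 6105) = (((-1 + 5*2) + 50)*80 - 24346)/(-16264 - 6105) = (((-1 + 10) + 50)*80 - 24346)/(-22369) = ((9 + 50)*80 - 24346)*(-1/22369) = (59*80 - 24346)*(-1/22369) = (4720 - 24346)*(-1/22369) = -19626*(-1/22369) = 19626/22369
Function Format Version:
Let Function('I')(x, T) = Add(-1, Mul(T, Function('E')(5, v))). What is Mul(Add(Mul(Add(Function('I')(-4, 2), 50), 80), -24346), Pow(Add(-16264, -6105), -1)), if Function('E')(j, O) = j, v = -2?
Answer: Rational(19626, 22369) ≈ 0.87737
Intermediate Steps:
Function('I')(x, T) = Add(-1, Mul(5, T)) (Function('I')(x, T) = Add(-1, Mul(T, 5)) = Add(-1, Mul(5, T)))
Mul(Add(Mul(Add(Function('I')(-4, 2), 50), 80), -24346), Pow(Add(-16264, -6105), -1)) = Mul(Add(Mul(Add(Add(-1, Mul(5, 2)), 50), 80), -24346), Pow(Add(-16264, -6105), -1)) = Mul(Add(Mul(Add(Add(-1, 10), 50), 80), -24346), Pow(-22369, -1)) = Mul(Add(Mul(Add(9, 50), 80), -24346), Rational(-1, 22369)) = Mul(Add(Mul(59, 80), -24346), Rational(-1, 22369)) = Mul(Add(4720, -24346), Rational(-1, 22369)) = Mul(-19626, Rational(-1, 22369)) = Rational(19626, 22369)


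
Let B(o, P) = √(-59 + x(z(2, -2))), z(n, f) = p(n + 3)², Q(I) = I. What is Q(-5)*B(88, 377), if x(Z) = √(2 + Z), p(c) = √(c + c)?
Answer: -5*I*√(59 - 2*√3) ≈ -37.261*I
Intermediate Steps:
p(c) = √2*√c (p(c) = √(2*c) = √2*√c)
z(n, f) = 6 + 2*n (z(n, f) = (√2*√(n + 3))² = (√2*√(3 + n))² = 6 + 2*n)
B(o, P) = √(-59 + 2*√3) (B(o, P) = √(-59 + √(2 + (6 + 2*2))) = √(-59 + √(2 + (6 + 4))) = √(-59 + √(2 + 10)) = √(-59 + √12) = √(-59 + 2*√3))
Q(-5)*B(88, 377) = -5*√(-59 + 2*√3)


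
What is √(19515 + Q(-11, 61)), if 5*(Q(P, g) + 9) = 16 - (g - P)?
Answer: √487370/5 ≈ 139.62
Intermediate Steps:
Q(P, g) = -29/5 - g/5 + P/5 (Q(P, g) = -9 + (16 - (g - P))/5 = -9 + (16 + (P - g))/5 = -9 + (16 + P - g)/5 = -9 + (16/5 - g/5 + P/5) = -29/5 - g/5 + P/5)
√(19515 + Q(-11, 61)) = √(19515 + (-29/5 - ⅕*61 + (⅕)*(-11))) = √(19515 + (-29/5 - 61/5 - 11/5)) = √(19515 - 101/5) = √(97474/5) = √487370/5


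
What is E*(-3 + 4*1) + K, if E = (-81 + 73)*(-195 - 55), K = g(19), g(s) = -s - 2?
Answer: 1979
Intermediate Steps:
g(s) = -2 - s
K = -21 (K = -2 - 1*19 = -2 - 19 = -21)
E = 2000 (E = -8*(-250) = 2000)
E*(-3 + 4*1) + K = 2000*(-3 + 4*1) - 21 = 2000*(-3 + 4) - 21 = 2000*1 - 21 = 2000 - 21 = 1979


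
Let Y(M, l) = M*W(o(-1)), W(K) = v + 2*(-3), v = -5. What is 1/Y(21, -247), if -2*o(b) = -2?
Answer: -1/231 ≈ -0.0043290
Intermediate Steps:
o(b) = 1 (o(b) = -½*(-2) = 1)
W(K) = -11 (W(K) = -5 + 2*(-3) = -5 - 6 = -11)
Y(M, l) = -11*M (Y(M, l) = M*(-11) = -11*M)
1/Y(21, -247) = 1/(-11*21) = 1/(-231) = -1/231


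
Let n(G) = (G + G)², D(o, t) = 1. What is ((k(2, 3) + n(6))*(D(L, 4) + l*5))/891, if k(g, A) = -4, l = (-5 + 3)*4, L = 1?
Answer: -1820/297 ≈ -6.1279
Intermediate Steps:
l = -8 (l = -2*4 = -8)
n(G) = 4*G² (n(G) = (2*G)² = 4*G²)
((k(2, 3) + n(6))*(D(L, 4) + l*5))/891 = ((-4 + 4*6²)*(1 - 8*5))/891 = ((-4 + 4*36)*(1 - 40))*(1/891) = ((-4 + 144)*(-39))*(1/891) = (140*(-39))*(1/891) = -5460*1/891 = -1820/297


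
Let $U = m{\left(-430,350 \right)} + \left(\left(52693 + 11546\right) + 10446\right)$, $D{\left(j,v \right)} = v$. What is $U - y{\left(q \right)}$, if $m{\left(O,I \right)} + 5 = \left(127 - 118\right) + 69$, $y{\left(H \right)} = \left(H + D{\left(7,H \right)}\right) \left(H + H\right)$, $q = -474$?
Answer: $-823946$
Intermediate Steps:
$y{\left(H \right)} = 4 H^{2}$ ($y{\left(H \right)} = \left(H + H\right) \left(H + H\right) = 2 H 2 H = 4 H^{2}$)
$m{\left(O,I \right)} = 73$ ($m{\left(O,I \right)} = -5 + \left(\left(127 - 118\right) + 69\right) = -5 + \left(9 + 69\right) = -5 + 78 = 73$)
$U = 74758$ ($U = 73 + \left(\left(52693 + 11546\right) + 10446\right) = 73 + \left(64239 + 10446\right) = 73 + 74685 = 74758$)
$U - y{\left(q \right)} = 74758 - 4 \left(-474\right)^{2} = 74758 - 4 \cdot 224676 = 74758 - 898704 = -823946$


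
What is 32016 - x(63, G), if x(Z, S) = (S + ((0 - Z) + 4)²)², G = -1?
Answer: -12078384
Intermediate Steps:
x(Z, S) = (S + (4 - Z)²)² (x(Z, S) = (S + (-Z + 4)²)² = (S + (4 - Z)²)²)
32016 - x(63, G) = 32016 - (-1 + (-4 + 63)²)² = 32016 - (-1 + 59²)² = 32016 - (-1 + 3481)² = 32016 - 1*3480² = 32016 - 1*12110400 = 32016 - 12110400 = -12078384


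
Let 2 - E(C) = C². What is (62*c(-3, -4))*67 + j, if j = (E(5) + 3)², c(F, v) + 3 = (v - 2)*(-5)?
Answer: 112558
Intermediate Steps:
c(F, v) = 7 - 5*v (c(F, v) = -3 + (v - 2)*(-5) = -3 + (-2 + v)*(-5) = -3 + (10 - 5*v) = 7 - 5*v)
E(C) = 2 - C²
j = 400 (j = ((2 - 1*5²) + 3)² = ((2 - 1*25) + 3)² = ((2 - 25) + 3)² = (-23 + 3)² = (-20)² = 400)
(62*c(-3, -4))*67 + j = (62*(7 - 5*(-4)))*67 + 400 = (62*(7 + 20))*67 + 400 = (62*27)*67 + 400 = 1674*67 + 400 = 112158 + 400 = 112558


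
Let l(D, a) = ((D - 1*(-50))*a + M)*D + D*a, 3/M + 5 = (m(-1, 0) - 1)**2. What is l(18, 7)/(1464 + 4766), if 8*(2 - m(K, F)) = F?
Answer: 17361/12460 ≈ 1.3933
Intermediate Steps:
m(K, F) = 2 - F/8
M = -3/4 (M = 3/(-5 + ((2 - 1/8*0) - 1)**2) = 3/(-5 + ((2 + 0) - 1)**2) = 3/(-5 + (2 - 1)**2) = 3/(-5 + 1**2) = 3/(-5 + 1) = 3/(-4) = 3*(-1/4) = -3/4 ≈ -0.75000)
l(D, a) = D*a + D*(-3/4 + a*(50 + D)) (l(D, a) = ((D - 1*(-50))*a - 3/4)*D + D*a = ((D + 50)*a - 3/4)*D + D*a = ((50 + D)*a - 3/4)*D + D*a = (a*(50 + D) - 3/4)*D + D*a = (-3/4 + a*(50 + D))*D + D*a = D*(-3/4 + a*(50 + D)) + D*a = D*a + D*(-3/4 + a*(50 + D)))
l(18, 7)/(1464 + 4766) = ((1/4)*18*(-3 + 204*7 + 4*18*7))/(1464 + 4766) = ((1/4)*18*(-3 + 1428 + 504))/6230 = ((1/4)*18*1929)*(1/6230) = (17361/2)*(1/6230) = 17361/12460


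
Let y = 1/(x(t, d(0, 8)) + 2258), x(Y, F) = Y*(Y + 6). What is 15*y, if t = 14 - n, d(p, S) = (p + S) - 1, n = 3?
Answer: 1/163 ≈ 0.0061350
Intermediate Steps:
d(p, S) = -1 + S + p (d(p, S) = (S + p) - 1 = -1 + S + p)
t = 11 (t = 14 - 1*3 = 14 - 3 = 11)
x(Y, F) = Y*(6 + Y)
y = 1/2445 (y = 1/(11*(6 + 11) + 2258) = 1/(11*17 + 2258) = 1/(187 + 2258) = 1/2445 ≈ 0.00040900)
15*y = 15*(1/2445) = 1/163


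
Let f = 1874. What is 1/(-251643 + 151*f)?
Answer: 1/31331 ≈ 3.1917e-5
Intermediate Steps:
1/(-251643 + 151*f) = 1/(-251643 + 151*1874) = 1/(-251643 + 282974) = 1/31331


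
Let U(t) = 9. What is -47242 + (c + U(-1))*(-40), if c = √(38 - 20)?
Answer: -47602 - 120*√2 ≈ -47772.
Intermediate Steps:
c = 3*√2 (c = √18 = 3*√2 ≈ 4.2426)
-47242 + (c + U(-1))*(-40) = -47242 + (3*√2 + 9)*(-40) = -47242 + (9 + 3*√2)*(-40) = -47242 + (-360 - 120*√2) = -47602 - 120*√2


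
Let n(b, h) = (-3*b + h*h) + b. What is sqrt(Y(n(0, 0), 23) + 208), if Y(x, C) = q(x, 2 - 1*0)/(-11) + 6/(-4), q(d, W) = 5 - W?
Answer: sqrt(99814)/22 ≈ 14.361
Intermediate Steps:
n(b, h) = h**2 - 2*b (n(b, h) = (-3*b + h**2) + b = (h**2 - 3*b) + b = h**2 - 2*b)
Y(x, C) = -39/22 (Y(x, C) = (5 - (2 - 1*0))/(-11) + 6/(-4) = (5 - (2 + 0))*(-1/11) + 6*(-1/4) = (5 - 1*2)*(-1/11) - 3/2 = (5 - 2)*(-1/11) - 3/2 = 3*(-1/11) - 3/2 = -3/11 - 3/2 = -39/22)
sqrt(Y(n(0, 0), 23) + 208) = sqrt(-39/22 + 208) = sqrt(4537/22) = sqrt(99814)/22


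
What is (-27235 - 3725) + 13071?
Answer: -17889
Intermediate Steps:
(-27235 - 3725) + 13071 = -30960 + 13071 = -17889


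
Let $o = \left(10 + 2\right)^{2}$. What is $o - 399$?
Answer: $-255$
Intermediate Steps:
$o = 144$ ($o = 12^{2} = 144$)
$o - 399 = 144 - 399 = -255$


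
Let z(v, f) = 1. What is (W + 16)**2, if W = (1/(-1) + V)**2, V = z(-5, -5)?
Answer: 256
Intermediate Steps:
V = 1
W = 0 (W = (1/(-1) + 1)**2 = (1*(-1) + 1)**2 = (-1 + 1)**2 = 0**2 = 0)
(W + 16)**2 = (0 + 16)**2 = 16**2 = 256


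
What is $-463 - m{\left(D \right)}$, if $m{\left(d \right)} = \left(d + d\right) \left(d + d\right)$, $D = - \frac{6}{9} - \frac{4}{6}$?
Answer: $- \frac{4231}{9} \approx -470.11$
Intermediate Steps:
$D = - \frac{4}{3}$ ($D = \left(-6\right) \frac{1}{9} - \frac{2}{3} = - \frac{2}{3} - \frac{2}{3} = - \frac{4}{3} \approx -1.3333$)
$m{\left(d \right)} = 4 d^{2}$ ($m{\left(d \right)} = 2 d 2 d = 4 d^{2}$)
$-463 - m{\left(D \right)} = -463 - 4 \left(- \frac{4}{3}\right)^{2} = -463 - 4 \cdot \frac{16}{9} = -463 - \frac{64}{9} = - \frac{4231}{9}$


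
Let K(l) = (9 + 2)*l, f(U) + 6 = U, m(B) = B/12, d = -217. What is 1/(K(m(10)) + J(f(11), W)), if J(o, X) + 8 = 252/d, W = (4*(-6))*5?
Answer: 186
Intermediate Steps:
W = -120 (W = -24*5 = -120)
m(B) = B/12 (m(B) = B*(1/12) = B/12)
f(U) = -6 + U
J(o, X) = -284/31 (J(o, X) = -8 + 252/(-217) = -8 + 252*(-1/217) = -8 - 36/31 = -284/31)
K(l) = 11*l
1/(K(m(10)) + J(f(11), W)) = 1/(11*((1/12)*10) - 284/31) = 1/(11*(5/6) - 284/31) = 1/(55/6 - 284/31) = 1/(1/186) = 186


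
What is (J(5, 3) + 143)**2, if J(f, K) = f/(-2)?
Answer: 78961/4 ≈ 19740.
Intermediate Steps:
J(f, K) = -f/2 (J(f, K) = f*(-1/2) = -f/2)
(J(5, 3) + 143)**2 = (-1/2*5 + 143)**2 = (-5/2 + 143)**2 = (281/2)**2 = 78961/4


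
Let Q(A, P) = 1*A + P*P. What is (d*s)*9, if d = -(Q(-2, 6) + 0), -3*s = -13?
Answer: -1326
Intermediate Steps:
s = 13/3 (s = -⅓*(-13) = 13/3 ≈ 4.3333)
Q(A, P) = A + P²
d = -34 (d = -((-2 + 6²) + 0) = -((-2 + 36) + 0) = -(34 + 0) = -1*34 = -34)
(d*s)*9 = -34*13/3*9 = -442/3*9 = -1326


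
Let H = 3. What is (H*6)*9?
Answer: 162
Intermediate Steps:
(H*6)*9 = (3*6)*9 = 18*9 = 162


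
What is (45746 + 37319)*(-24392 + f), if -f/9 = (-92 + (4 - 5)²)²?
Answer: -8216872865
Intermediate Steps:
f = -74529 (f = -9*(-92 + (4 - 5)²)² = -9*(-92 + (-1)²)² = -9*(-92 + 1)² = -9*(-91)² = -9*8281 = -74529)
(45746 + 37319)*(-24392 + f) = (45746 + 37319)*(-24392 - 74529) = 83065*(-98921) = -8216872865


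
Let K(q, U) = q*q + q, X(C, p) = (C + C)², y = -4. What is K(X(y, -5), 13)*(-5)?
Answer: -20800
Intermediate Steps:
X(C, p) = 4*C² (X(C, p) = (2*C)² = 4*C²)
K(q, U) = q + q² (K(q, U) = q² + q = q + q²)
K(X(y, -5), 13)*(-5) = ((4*(-4)²)*(1 + 4*(-4)²))*(-5) = ((4*16)*(1 + 4*16))*(-5) = (64*(1 + 64))*(-5) = (64*65)*(-5) = 4160*(-5) = -20800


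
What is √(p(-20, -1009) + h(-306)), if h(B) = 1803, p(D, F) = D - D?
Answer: √1803 ≈ 42.462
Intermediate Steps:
p(D, F) = 0
√(p(-20, -1009) + h(-306)) = √(0 + 1803) = √1803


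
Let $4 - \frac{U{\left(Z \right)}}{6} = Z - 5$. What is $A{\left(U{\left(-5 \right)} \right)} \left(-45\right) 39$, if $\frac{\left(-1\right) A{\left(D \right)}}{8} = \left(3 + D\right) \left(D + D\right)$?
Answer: $205208640$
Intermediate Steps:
$U{\left(Z \right)} = 54 - 6 Z$ ($U{\left(Z \right)} = 24 - 6 \left(Z - 5\right) = 24 - 6 \left(-5 + Z\right) = 24 - \left(-30 + 6 Z\right) = 54 - 6 Z$)
$A{\left(D \right)} = - 16 D \left(3 + D\right)$ ($A{\left(D \right)} = - 8 \left(3 + D\right) \left(D + D\right) = - 8 \left(3 + D\right) 2 D = - 8 \cdot 2 D \left(3 + D\right) = - 16 D \left(3 + D\right)$)
$A{\left(U{\left(-5 \right)} \right)} \left(-45\right) 39 = - 16 \left(54 - -30\right) \left(3 + \left(54 - -30\right)\right) \left(-45\right) 39 = - 16 \left(54 + 30\right) \left(3 + \left(54 + 30\right)\right) \left(-45\right) 39 = \left(-16\right) 84 \left(3 + 84\right) \left(-45\right) 39 = \left(-16\right) 84 \cdot 87 \left(-45\right) 39 = \left(-116928\right) \left(-45\right) 39 = 5261760 \cdot 39 = 205208640$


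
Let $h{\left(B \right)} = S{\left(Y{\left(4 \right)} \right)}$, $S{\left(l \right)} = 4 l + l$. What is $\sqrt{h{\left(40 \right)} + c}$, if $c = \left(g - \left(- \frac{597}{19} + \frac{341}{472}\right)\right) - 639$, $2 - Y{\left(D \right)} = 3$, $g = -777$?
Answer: $\frac{i \sqrt{27953755966}}{4484} \approx 37.287 i$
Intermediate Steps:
$Y{\left(D \right)} = -1$ ($Y{\left(D \right)} = 2 - 3 = -1$)
$S{\left(l \right)} = 5 l$
$h{\left(B \right)} = -5$ ($h{\left(B \right)} = 5 \left(-1\right) = -5$)
$c = - \frac{12423383}{8968}$ ($c = \left(-777 - \left(- \frac{597}{19} + \frac{341}{472}\right)\right) - 639 = \left(-777 - - \frac{275305}{8968}\right) - 639 = \left(-777 + \left(\frac{597}{19} - \frac{341}{472}\right)\right) - 639 = \left(-777 + \frac{275305}{8968}\right) - 639 = - \frac{6692831}{8968} - 639 = - \frac{12423383}{8968} \approx -1385.3$)
$\sqrt{h{\left(40 \right)} + c} = \sqrt{-5 - \frac{12423383}{8968}} = \sqrt{- \frac{12468223}{8968}} = \frac{i \sqrt{27953755966}}{4484}$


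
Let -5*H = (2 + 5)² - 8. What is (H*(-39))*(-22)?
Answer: -35178/5 ≈ -7035.6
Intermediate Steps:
H = -41/5 (H = -((2 + 5)² - 8)/5 = -(7² - 8)/5 = -(49 - 8)/5 = -⅕*41 = -41/5 ≈ -8.2000)
(H*(-39))*(-22) = -41/5*(-39)*(-22) = (1599/5)*(-22) = -35178/5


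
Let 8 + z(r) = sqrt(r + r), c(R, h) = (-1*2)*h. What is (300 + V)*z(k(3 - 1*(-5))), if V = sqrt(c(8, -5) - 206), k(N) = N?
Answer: -1200 - 56*I ≈ -1200.0 - 56.0*I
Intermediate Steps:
c(R, h) = -2*h
z(r) = -8 + sqrt(2)*sqrt(r) (z(r) = -8 + sqrt(r + r) = -8 + sqrt(2*r) = -8 + sqrt(2)*sqrt(r))
V = 14*I (V = sqrt(-2*(-5) - 206) = sqrt(10 - 206) = sqrt(-196) = 14*I ≈ 14.0*I)
(300 + V)*z(k(3 - 1*(-5))) = (300 + 14*I)*(-8 + sqrt(2)*sqrt(3 - 1*(-5))) = (300 + 14*I)*(-8 + sqrt(2)*sqrt(3 + 5)) = (300 + 14*I)*(-8 + sqrt(2)*sqrt(8)) = (300 + 14*I)*(-8 + sqrt(2)*(2*sqrt(2))) = (300 + 14*I)*(-8 + 4) = (300 + 14*I)*(-4) = -1200 - 56*I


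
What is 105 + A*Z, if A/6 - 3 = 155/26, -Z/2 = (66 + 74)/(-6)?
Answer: 33985/13 ≈ 2614.2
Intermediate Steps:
Z = 140/3 (Z = -2*(66 + 74)/(-6) = -280*(-1)/6 = -2*(-70/3) = 140/3 ≈ 46.667)
A = 699/13 (A = 18 + 6*(155/26) = 18 + 465/13 = 699/13 ≈ 53.769)
105 + A*Z = 105 + (699/13)*(140/3) = 105 + 32620/13 = 33985/13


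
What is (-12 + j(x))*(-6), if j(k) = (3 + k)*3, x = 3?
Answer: -36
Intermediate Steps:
j(k) = 9 + 3*k
(-12 + j(x))*(-6) = (-12 + (9 + 3*3))*(-6) = (-12 + (9 + 9))*(-6) = (-12 + 18)*(-6) = 6*(-6) = -36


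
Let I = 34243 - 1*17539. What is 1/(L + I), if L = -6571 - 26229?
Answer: -1/16096 ≈ -6.2127e-5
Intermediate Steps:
I = 16704 (I = 34243 - 17539 = 16704)
L = -32800
1/(L + I) = 1/(-32800 + 16704) = 1/(-16096) = -1/16096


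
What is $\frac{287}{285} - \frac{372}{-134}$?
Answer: $\frac{72239}{19095} \approx 3.7831$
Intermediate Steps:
$\frac{287}{285} - \frac{372}{-134} = 287 \cdot \frac{1}{285} - - \frac{186}{67} = \frac{287}{285} + \frac{186}{67} = \frac{72239}{19095}$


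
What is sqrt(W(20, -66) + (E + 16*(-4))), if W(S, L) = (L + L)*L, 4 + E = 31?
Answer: 5*sqrt(347) ≈ 93.140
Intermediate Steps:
E = 27 (E = -4 + 31 = 27)
W(S, L) = 2*L**2 (W(S, L) = (2*L)*L = 2*L**2)
sqrt(W(20, -66) + (E + 16*(-4))) = sqrt(2*(-66)**2 + (27 + 16*(-4))) = sqrt(2*4356 + (27 - 64)) = sqrt(8712 - 37) = sqrt(8675) = 5*sqrt(347)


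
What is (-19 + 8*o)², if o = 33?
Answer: 60025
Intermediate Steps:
(-19 + 8*o)² = (-19 + 8*33)² = (-19 + 264)² = 245² = 60025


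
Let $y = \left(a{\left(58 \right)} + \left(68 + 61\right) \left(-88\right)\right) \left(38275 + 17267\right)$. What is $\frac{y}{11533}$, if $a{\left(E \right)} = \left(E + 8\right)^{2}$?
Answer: $- \frac{388571832}{11533} \approx -33692.0$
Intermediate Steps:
$a{\left(E \right)} = \left(8 + E\right)^{2}$
$y = -388571832$ ($y = \left(\left(8 + 58\right)^{2} + \left(68 + 61\right) \left(-88\right)\right) \left(38275 + 17267\right) = \left(66^{2} + 129 \left(-88\right)\right) 55542 = \left(4356 - 11352\right) 55542 = \left(-6996\right) 55542 = -388571832$)
$\frac{y}{11533} = - \frac{388571832}{11533}$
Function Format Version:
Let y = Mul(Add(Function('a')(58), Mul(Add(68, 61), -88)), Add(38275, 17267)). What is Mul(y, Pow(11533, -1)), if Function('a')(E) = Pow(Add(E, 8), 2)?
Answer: Rational(-388571832, 11533) ≈ -33692.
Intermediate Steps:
Function('a')(E) = Pow(Add(8, E), 2)
y = -388571832 (y = Mul(Add(Pow(Add(8, 58), 2), Mul(Add(68, 61), -88)), Add(38275, 17267)) = Mul(Add(Pow(66, 2), Mul(129, -88)), 55542) = Mul(Add(4356, -11352), 55542) = Mul(-6996, 55542) = -388571832)
Mul(y, Pow(11533, -1)) = Mul(-388571832, Pow(11533, -1)) = Mul(-388571832, Rational(1, 11533)) = Rational(-388571832, 11533)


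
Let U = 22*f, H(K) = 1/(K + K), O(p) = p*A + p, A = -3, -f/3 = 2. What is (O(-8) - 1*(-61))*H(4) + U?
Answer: -979/8 ≈ -122.38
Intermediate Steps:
f = -6 (f = -3*2 = -6)
O(p) = -2*p (O(p) = p*(-3) + p = -3*p + p = -2*p)
H(K) = 1/(2*K)
U = -132 (U = 22*(-6) = -132)
(O(-8) - 1*(-61))*H(4) + U = (-2*(-8) - 1*(-61))*((½)/4) - 132 = (16 + 61)*((½)*(¼)) - 132 = 77*(⅛) - 132 = 77/8 - 132 = -979/8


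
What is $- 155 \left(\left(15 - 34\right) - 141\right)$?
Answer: $24800$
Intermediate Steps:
$- 155 \left(\left(15 - 34\right) - 141\right) = - 155 \left(-19 - 141\right) = \left(-155\right) \left(-160\right) = 24800$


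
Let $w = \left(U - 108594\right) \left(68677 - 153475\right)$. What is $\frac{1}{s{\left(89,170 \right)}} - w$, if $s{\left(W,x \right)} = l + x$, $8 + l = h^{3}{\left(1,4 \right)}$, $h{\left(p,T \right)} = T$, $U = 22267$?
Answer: $- \frac{1654400669795}{226} \approx -7.3204 \cdot 10^{9}$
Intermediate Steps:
$l = 56$ ($l = -8 + 4^{3} = -8 + 64 = 56$)
$w = 7320356946$ ($w = \left(22267 - 108594\right) \left(68677 - 153475\right) = \left(-86327\right) \left(-84798\right) = 7320356946$)
$s{\left(W,x \right)} = 56 + x$
$\frac{1}{s{\left(89,170 \right)}} - w = \frac{1}{56 + 170} - 7320356946 = \frac{1}{226} - 7320356946 = - \frac{1654400669795}{226}$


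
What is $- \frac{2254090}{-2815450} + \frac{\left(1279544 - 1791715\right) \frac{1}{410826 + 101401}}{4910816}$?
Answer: $\frac{567005499019833693}{708213087410433440} \approx 0.80061$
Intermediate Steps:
$- \frac{2254090}{-2815450} + \frac{\left(1279544 - 1791715\right) \frac{1}{410826 + 101401}}{4910816} = \left(-2254090\right) \left(- \frac{1}{2815450}\right) + - \frac{512171}{512227} \cdot \frac{1}{4910816} = \frac{225409}{281545} + \left(-512171\right) \frac{1}{512227} \cdot \frac{1}{4910816} = \frac{225409}{281545} - \frac{512171}{2515452547232} = \frac{567005499019833693}{708213087410433440}$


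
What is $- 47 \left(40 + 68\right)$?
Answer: $-5076$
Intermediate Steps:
$- 47 \left(40 + 68\right) = \left(-47\right) 108 = -5076$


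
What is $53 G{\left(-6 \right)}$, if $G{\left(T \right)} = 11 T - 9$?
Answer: $-3975$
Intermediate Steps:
$G{\left(T \right)} = -9 + 11 T$
$53 G{\left(-6 \right)} = 53 \left(-9 + 11 \left(-6\right)\right) = 53 \left(-9 - 66\right) = 53 \left(-75\right) = -3975$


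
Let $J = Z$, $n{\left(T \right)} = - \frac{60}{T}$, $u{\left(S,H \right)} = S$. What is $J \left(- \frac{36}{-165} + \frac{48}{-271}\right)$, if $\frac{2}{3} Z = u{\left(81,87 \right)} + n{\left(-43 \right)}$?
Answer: $\frac{3252474}{640915} \approx 5.0747$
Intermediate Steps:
$Z = \frac{10629}{86}$ ($Z = \frac{3 \left(81 - \frac{60}{-43}\right)}{2} = \frac{3 \left(81 - - \frac{60}{43}\right)}{2} = \frac{3 \left(81 + \frac{60}{43}\right)}{2} = \frac{3}{2} \cdot \frac{3543}{43} = \frac{10629}{86} \approx 123.59$)
$J = \frac{10629}{86} \approx 123.59$
$J \left(- \frac{36}{-165} + \frac{48}{-271}\right) = \frac{10629 \left(- \frac{36}{-165} + \frac{48}{-271}\right)}{86} = \frac{10629 \left(\left(-36\right) \left(- \frac{1}{165}\right) + 48 \left(- \frac{1}{271}\right)\right)}{86} = \frac{10629 \left(\frac{12}{55} - \frac{48}{271}\right)}{86} = \frac{10629}{86} \cdot \frac{612}{14905} = \frac{3252474}{640915}$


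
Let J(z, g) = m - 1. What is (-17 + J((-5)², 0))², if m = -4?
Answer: 484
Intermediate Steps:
J(z, g) = -5 (J(z, g) = -4 - 1 = -5)
(-17 + J((-5)², 0))² = (-17 - 5)² = (-22)² = 484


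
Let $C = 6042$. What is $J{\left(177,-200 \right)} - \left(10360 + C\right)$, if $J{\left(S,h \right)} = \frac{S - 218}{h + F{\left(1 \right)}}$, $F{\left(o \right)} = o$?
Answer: $- \frac{3263957}{199} \approx -16402.0$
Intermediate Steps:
$J{\left(S,h \right)} = \frac{-218 + S}{1 + h}$ ($J{\left(S,h \right)} = \frac{S - 218}{h + 1} = \frac{-218 + S}{1 + h}$)
$J{\left(177,-200 \right)} - \left(10360 + C\right) = \frac{-218 + 177}{1 - 200} - \left(10360 + 6042\right) = \frac{1}{-199} \left(-41\right) - 16402 = \left(- \frac{1}{199}\right) \left(-41\right) - 16402 = \frac{41}{199} - 16402 = - \frac{3263957}{199}$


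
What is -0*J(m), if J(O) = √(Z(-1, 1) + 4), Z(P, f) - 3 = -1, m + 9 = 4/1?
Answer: 0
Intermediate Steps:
m = -5 (m = -9 + 4/1 = -9 + 4*1 = -9 + 4 = -5)
Z(P, f) = 2 (Z(P, f) = 3 - 1 = 2)
J(O) = √6 (J(O) = √(2 + 4) = √6)
-0*J(m) = -0*√6 = -1*0 = 0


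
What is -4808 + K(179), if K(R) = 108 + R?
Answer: -4521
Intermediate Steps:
-4808 + K(179) = -4808 + (108 + 179) = -4808 + 287 = -4521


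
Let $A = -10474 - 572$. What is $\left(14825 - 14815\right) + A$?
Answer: $-11036$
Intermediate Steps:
$A = -11046$
$\left(14825 - 14815\right) + A = \left(14825 - 14815\right) - 11046 = 10 - 11046 = -11036$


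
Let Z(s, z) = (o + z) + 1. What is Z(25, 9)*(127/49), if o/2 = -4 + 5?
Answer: 1524/49 ≈ 31.102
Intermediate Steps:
o = 2 (o = 2*(-4 + 5) = 2*1 = 2)
Z(s, z) = 3 + z (Z(s, z) = (2 + z) + 1 = 3 + z)
Z(25, 9)*(127/49) = (3 + 9)*(127/49) = 12*(127*(1/49)) = 12*(127/49) = 1524/49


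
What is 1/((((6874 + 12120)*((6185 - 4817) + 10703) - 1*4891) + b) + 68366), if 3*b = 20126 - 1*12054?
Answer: 3/688028219 ≈ 4.3603e-9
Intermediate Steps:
b = 8072/3 (b = (20126 - 1*12054)/3 = (20126 - 12054)/3 = (⅓)*8072 = 8072/3 ≈ 2690.7)
1/((((6874 + 12120)*((6185 - 4817) + 10703) - 1*4891) + b) + 68366) = 1/((((6874 + 12120)*((6185 - 4817) + 10703) - 1*4891) + 8072/3) + 68366) = 1/(((18994*(1368 + 10703) - 4891) + 8072/3) + 68366) = 1/(((18994*12071 - 4891) + 8072/3) + 68366) = 1/(((229276574 - 4891) + 8072/3) + 68366) = 1/((229271683 + 8072/3) + 68366) = 1/(687823121/3 + 68366) = 1/(688028219/3) = 3/688028219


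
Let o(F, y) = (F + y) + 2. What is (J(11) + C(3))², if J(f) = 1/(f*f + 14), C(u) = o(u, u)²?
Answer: 74666881/18225 ≈ 4096.9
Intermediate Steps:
o(F, y) = 2 + F + y
C(u) = (2 + 2*u)² (C(u) = (2 + u + u)² = (2 + 2*u)²)
J(f) = 1/(14 + f²) (J(f) = 1/(f² + 14) = 1/(14 + f²))
(J(11) + C(3))² = (1/(14 + 11²) + 4*(1 + 3)²)² = (1/(14 + 121) + 4*4²)² = (1/135 + 4*16)² = (1/135 + 64)² = (8641/135)² = 74666881/18225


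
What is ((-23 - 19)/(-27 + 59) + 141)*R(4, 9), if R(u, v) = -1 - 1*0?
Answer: -2235/16 ≈ -139.69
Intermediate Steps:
R(u, v) = -1 (R(u, v) = -1 + 0 = -1)
((-23 - 19)/(-27 + 59) + 141)*R(4, 9) = ((-23 - 19)/(-27 + 59) + 141)*(-1) = (-42/32 + 141)*(-1) = (-42*1/32 + 141)*(-1) = (-21/16 + 141)*(-1) = (2235/16)*(-1) = -2235/16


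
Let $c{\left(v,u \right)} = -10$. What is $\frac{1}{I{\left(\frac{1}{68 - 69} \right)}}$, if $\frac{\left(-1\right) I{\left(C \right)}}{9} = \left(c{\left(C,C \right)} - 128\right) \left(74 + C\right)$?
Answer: $\frac{1}{90666} \approx 1.1029 \cdot 10^{-5}$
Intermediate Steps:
$I{\left(C \right)} = 91908 + 1242 C$ ($I{\left(C \right)} = - 9 \left(-10 - 128\right) \left(74 + C\right) = - 9 \left(- 138 \left(74 + C\right)\right) = - 9 \left(-10212 - 138 C\right) = 91908 + 1242 C$)
$\frac{1}{I{\left(\frac{1}{68 - 69} \right)}} = \frac{1}{91908 + \frac{1242}{68 - 69}} = \frac{1}{91908 + \frac{1242}{-1}} = \frac{1}{91908 + 1242 \left(-1\right)} = \frac{1}{91908 - 1242} = \frac{1}{90666}$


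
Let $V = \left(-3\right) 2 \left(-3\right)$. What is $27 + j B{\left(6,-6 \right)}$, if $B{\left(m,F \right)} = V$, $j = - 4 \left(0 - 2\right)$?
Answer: $171$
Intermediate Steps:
$V = 18$ ($V = \left(-6\right) \left(-3\right) = 18$)
$j = 8$ ($j = \left(-4\right) \left(-2\right) = 8$)
$B{\left(m,F \right)} = 18$
$27 + j B{\left(6,-6 \right)} = 27 + 8 \cdot 18 = 27 + 144 = 171$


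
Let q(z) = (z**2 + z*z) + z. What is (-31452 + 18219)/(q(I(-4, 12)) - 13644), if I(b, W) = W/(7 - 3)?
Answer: 4411/4541 ≈ 0.97137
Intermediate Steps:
I(b, W) = W/4
q(z) = z + 2*z**2 (q(z) = (z**2 + z**2) + z = 2*z**2 + z = z + 2*z**2)
(-31452 + 18219)/(q(I(-4, 12)) - 13644) = (-31452 + 18219)/(((1/4)*12)*(1 + 2*((1/4)*12)) - 13644) = -13233/(3*(1 + 2*3) - 13644) = -13233/(3*(1 + 6) - 13644) = -13233/(3*7 - 13644) = -13233/(21 - 13644) = -13233/(-13623) = -13233*(-1/13623) = 4411/4541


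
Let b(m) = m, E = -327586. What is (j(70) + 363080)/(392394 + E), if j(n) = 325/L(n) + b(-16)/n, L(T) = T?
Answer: 25415909/4536560 ≈ 5.6025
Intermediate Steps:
j(n) = 309/n (j(n) = 325/n - 16/n = 309/n)
(j(70) + 363080)/(392394 + E) = (309/70 + 363080)/(392394 - 327586) = (309*(1/70) + 363080)/64808 = (309/70 + 363080)*(1/64808) = (25415909/70)*(1/64808) = 25415909/4536560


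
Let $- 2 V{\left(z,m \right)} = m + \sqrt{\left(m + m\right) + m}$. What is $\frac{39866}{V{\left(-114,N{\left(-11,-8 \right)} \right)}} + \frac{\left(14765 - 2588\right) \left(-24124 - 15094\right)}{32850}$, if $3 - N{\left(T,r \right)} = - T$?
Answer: $- \frac{146329847}{20075} + \frac{19933 i \sqrt{6}}{11} \approx -7289.2 + 4438.7 i$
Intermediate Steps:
$N{\left(T,r \right)} = 3 + T$ ($N{\left(T,r \right)} = 3 - - T = 3 + T$)
$V{\left(z,m \right)} = - \frac{m}{2} - \frac{\sqrt{3} \sqrt{m}}{2}$ ($V{\left(z,m \right)} = - \frac{m + \sqrt{\left(m + m\right) + m}}{2} = - \frac{m + \sqrt{2 m + m}}{2} = - \frac{m + \sqrt{3 m}}{2} = - \frac{m + \sqrt{3} \sqrt{m}}{2} = - \frac{m}{2} - \frac{\sqrt{3} \sqrt{m}}{2}$)
$\frac{39866}{V{\left(-114,N{\left(-11,-8 \right)} \right)}} + \frac{\left(14765 - 2588\right) \left(-24124 - 15094\right)}{32850} = \frac{39866}{- \frac{3 - 11}{2} - \frac{\sqrt{3} \sqrt{3 - 11}}{2}} + \frac{\left(14765 - 2588\right) \left(-24124 - 15094\right)}{32850} = \frac{39866}{\left(- \frac{1}{2}\right) \left(-8\right) - \frac{\sqrt{3} \sqrt{-8}}{2}} + 12177 \left(-39218\right) \frac{1}{32850} = \frac{39866}{4 - \frac{\sqrt{3} \cdot 2 i \sqrt{2}}{2}} - \frac{26530977}{1825} = \frac{39866}{4 - i \sqrt{6}} - \frac{26530977}{1825} = - \frac{26530977}{1825} + \frac{39866}{4 - i \sqrt{6}}$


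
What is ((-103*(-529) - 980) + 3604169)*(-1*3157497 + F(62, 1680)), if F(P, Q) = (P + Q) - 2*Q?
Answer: -11555019116740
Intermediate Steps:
F(P, Q) = P - Q
((-103*(-529) - 980) + 3604169)*(-1*3157497 + F(62, 1680)) = ((-103*(-529) - 980) + 3604169)*(-1*3157497 + (62 - 1*1680)) = ((54487 - 980) + 3604169)*(-3157497 + (62 - 1680)) = (53507 + 3604169)*(-3157497 - 1618) = 3657676*(-3159115) = -11555019116740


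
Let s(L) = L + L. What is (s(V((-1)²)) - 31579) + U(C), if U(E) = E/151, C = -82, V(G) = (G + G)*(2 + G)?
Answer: -4766699/151 ≈ -31568.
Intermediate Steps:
V(G) = 2*G*(2 + G) (V(G) = (2*G)*(2 + G) = 2*G*(2 + G))
U(E) = E/151 (U(E) = E*(1/151) = E/151)
s(L) = 2*L
(s(V((-1)²)) - 31579) + U(C) = (2*(2*(-1)²*(2 + (-1)²)) - 31579) + (1/151)*(-82) = (2*(2*1*(2 + 1)) - 31579) - 82/151 = (2*(2*1*3) - 31579) - 82/151 = (2*6 - 31579) - 82/151 = (12 - 31579) - 82/151 = -31567 - 82/151 = -4766699/151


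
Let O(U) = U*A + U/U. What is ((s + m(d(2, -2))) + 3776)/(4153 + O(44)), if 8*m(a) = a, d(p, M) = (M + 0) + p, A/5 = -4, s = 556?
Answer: 2166/1637 ≈ 1.3232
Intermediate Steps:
A = -20 (A = 5*(-4) = -20)
d(p, M) = M + p
m(a) = a/8
O(U) = 1 - 20*U (O(U) = U*(-20) + U/U = -20*U + 1 = 1 - 20*U)
((s + m(d(2, -2))) + 3776)/(4153 + O(44)) = ((556 + (-2 + 2)/8) + 3776)/(4153 + (1 - 20*44)) = ((556 + (⅛)*0) + 3776)/(4153 + (1 - 880)) = ((556 + 0) + 3776)/(4153 - 879) = (556 + 3776)/3274 = 4332*(1/3274) = 2166/1637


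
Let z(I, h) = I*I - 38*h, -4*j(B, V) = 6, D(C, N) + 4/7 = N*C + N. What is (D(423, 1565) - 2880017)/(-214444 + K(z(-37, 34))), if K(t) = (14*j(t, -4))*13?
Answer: 15515203/1503019 ≈ 10.323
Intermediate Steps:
D(C, N) = -4/7 + N + C*N (D(C, N) = -4/7 + (N*C + N) = -4/7 + (C*N + N) = -4/7 + (N + C*N) = -4/7 + N + C*N)
j(B, V) = -3/2 (j(B, V) = -¼*6 = -3/2)
z(I, h) = I² - 38*h
K(t) = -273 (K(t) = (14*(-3/2))*13 = -21*13 = -273)
(D(423, 1565) - 2880017)/(-214444 + K(z(-37, 34))) = ((-4/7 + 1565 + 423*1565) - 2880017)/(-214444 - 273) = ((-4/7 + 1565 + 661995) - 2880017)/(-214717) = (4644916/7 - 2880017)*(-1/214717) = -15515203/7*(-1/214717) = 15515203/1503019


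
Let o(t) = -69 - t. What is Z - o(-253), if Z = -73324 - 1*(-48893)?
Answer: -24615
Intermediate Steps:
Z = -24431 (Z = -73324 + 48893 = -24431)
Z - o(-253) = -24431 - (-69 - 1*(-253)) = -24431 - (-69 + 253) = -24431 - 1*184 = -24431 - 184 = -24615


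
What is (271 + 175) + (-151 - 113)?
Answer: 182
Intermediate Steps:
(271 + 175) + (-151 - 113) = 446 - 264 = 182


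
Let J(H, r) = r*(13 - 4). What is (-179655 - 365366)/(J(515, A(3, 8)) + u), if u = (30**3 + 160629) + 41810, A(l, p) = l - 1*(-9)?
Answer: -545021/229547 ≈ -2.3743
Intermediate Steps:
A(l, p) = 9 + l (A(l, p) = l + 9 = 9 + l)
J(H, r) = 9*r (J(H, r) = r*9 = 9*r)
u = 229439 (u = (27000 + 160629) + 41810 = 187629 + 41810 = 229439)
(-179655 - 365366)/(J(515, A(3, 8)) + u) = (-179655 - 365366)/(9*(9 + 3) + 229439) = -545021/(9*12 + 229439) = -545021/(108 + 229439) = -545021/229547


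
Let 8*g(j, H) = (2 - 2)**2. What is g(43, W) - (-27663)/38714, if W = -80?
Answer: 27663/38714 ≈ 0.71455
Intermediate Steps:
g(j, H) = 0 (g(j, H) = (2 - 2)**2/8 = (1/8)*0**2 = (1/8)*0 = 0)
g(43, W) - (-27663)/38714 = 0 - (-27663)/38714 = 0 - 1*(-27663/38714) = 0 + 27663/38714 = 27663/38714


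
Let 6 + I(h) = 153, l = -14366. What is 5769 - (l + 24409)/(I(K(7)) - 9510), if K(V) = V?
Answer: 54025190/9363 ≈ 5770.1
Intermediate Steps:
I(h) = 147 (I(h) = -6 + 153 = 147)
5769 - (l + 24409)/(I(K(7)) - 9510) = 5769 - (-14366 + 24409)/(147 - 9510) = 5769 - 10043/(-9363) = 5769 - 10043*(-1)/9363 = 5769 - 1*(-10043/9363) = 5769 + 10043/9363 = 54025190/9363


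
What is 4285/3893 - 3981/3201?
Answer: -593916/4153831 ≈ -0.14298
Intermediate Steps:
4285/3893 - 3981/3201 = 4285*(1/3893) - 3981*1/3201 = 4285/3893 - 1327/1067 = -593916/4153831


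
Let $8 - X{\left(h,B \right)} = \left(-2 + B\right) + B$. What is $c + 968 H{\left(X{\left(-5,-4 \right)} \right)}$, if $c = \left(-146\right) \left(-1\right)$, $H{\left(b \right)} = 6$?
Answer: $5954$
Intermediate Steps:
$X{\left(h,B \right)} = 10 - 2 B$ ($X{\left(h,B \right)} = 8 - \left(\left(-2 + B\right) + B\right) = 8 - \left(-2 + 2 B\right) = 10 - 2 B$)
$c = 146$
$c + 968 H{\left(X{\left(-5,-4 \right)} \right)} = 146 + 968 \cdot 6 = 146 + 5808 = 5954$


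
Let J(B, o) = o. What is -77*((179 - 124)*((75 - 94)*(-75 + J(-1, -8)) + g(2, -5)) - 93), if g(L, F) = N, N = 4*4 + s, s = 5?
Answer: -6760369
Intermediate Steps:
N = 21 (N = 4*4 + 5 = 16 + 5 = 21)
g(L, F) = 21
-77*((179 - 124)*((75 - 94)*(-75 + J(-1, -8)) + g(2, -5)) - 93) = -77*((179 - 124)*((75 - 94)*(-75 - 8) + 21) - 93) = -77*(55*(-19*(-83) + 21) - 93) = -77*(55*(1577 + 21) - 93) = -77*(55*1598 - 93) = -77*(87890 - 93) = -77*87797 = -6760369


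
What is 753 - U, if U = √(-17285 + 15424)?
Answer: 753 - I*√1861 ≈ 753.0 - 43.139*I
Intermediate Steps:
U = I*√1861 (U = √(-1861) = I*√1861 ≈ 43.139*I)
753 - U = 753 - I*√1861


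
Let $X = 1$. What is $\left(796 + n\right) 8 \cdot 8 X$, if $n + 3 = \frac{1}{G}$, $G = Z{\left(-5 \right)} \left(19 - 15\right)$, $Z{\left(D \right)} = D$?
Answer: $\frac{253744}{5} \approx 50749.0$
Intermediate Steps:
$G = -20$ ($G = - 5 \left(19 - 15\right) = \left(-5\right) 4 = -20$)
$n = - \frac{61}{20}$ ($n = -3 + \frac{1}{-20} = -3 - \frac{1}{20} = - \frac{61}{20} \approx -3.05$)
$\left(796 + n\right) 8 \cdot 8 X = \left(796 - \frac{61}{20}\right) 8 \cdot 8 \cdot 1 = \frac{15859 \cdot 64 \cdot 1}{20} = \frac{15859}{20} \cdot 64 = \frac{253744}{5}$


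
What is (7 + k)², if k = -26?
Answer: 361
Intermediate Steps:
(7 + k)² = (7 - 26)² = (-19)² = 361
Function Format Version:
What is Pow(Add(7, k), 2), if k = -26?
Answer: 361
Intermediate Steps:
Pow(Add(7, k), 2) = Pow(Add(7, -26), 2) = Pow(-19, 2) = 361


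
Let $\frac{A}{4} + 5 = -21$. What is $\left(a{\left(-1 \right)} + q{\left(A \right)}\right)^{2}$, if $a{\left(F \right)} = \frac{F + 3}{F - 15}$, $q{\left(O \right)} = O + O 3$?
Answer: $\frac{11082241}{64} \approx 1.7316 \cdot 10^{5}$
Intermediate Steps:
$A = -104$ ($A = -20 + 4 \left(-21\right) = -20 - 84 = -104$)
$q{\left(O \right)} = 4 O$ ($q{\left(O \right)} = O + 3 O = 4 O$)
$a{\left(F \right)} = \frac{3 + F}{-15 + F}$
$\left(a{\left(-1 \right)} + q{\left(A \right)}\right)^{2} = \left(\frac{3 - 1}{-15 - 1} + 4 \left(-104\right)\right)^{2} = \left(\frac{1}{-16} \cdot 2 - 416\right)^{2} = \left(\left(- \frac{1}{16}\right) 2 - 416\right)^{2} = \left(- \frac{1}{8} - 416\right)^{2} = \left(- \frac{3329}{8}\right)^{2} = \frac{11082241}{64}$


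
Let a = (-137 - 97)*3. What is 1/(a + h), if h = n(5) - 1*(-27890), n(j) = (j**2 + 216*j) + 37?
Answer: 1/28330 ≈ 3.5298e-5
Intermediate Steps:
n(j) = 37 + j**2 + 216*j
h = 29032 (h = (37 + 5**2 + 216*5) - 1*(-27890) = (37 + 25 + 1080) + 27890 = 1142 + 27890 = 29032)
a = -702 (a = -234*3 = -702)
1/(a + h) = 1/(-702 + 29032) = 1/28330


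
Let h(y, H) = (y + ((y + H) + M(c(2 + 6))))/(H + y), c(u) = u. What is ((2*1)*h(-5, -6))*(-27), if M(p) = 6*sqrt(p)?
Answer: -864/11 + 648*sqrt(2)/11 ≈ 4.7646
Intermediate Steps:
h(y, H) = (H + 2*y + 12*sqrt(2))/(H + y) (h(y, H) = (y + ((y + H) + 6*sqrt(2 + 6)))/(H + y) = (y + ((H + y) + 6*sqrt(8)))/(H + y) = (y + ((H + y) + 6*(2*sqrt(2))))/(H + y) = (y + ((H + y) + 12*sqrt(2)))/(H + y) = (y + (H + y + 12*sqrt(2)))/(H + y) = (H + 2*y + 12*sqrt(2))/(H + y))
((2*1)*h(-5, -6))*(-27) = ((2*1)*((-6 + 2*(-5) + 12*sqrt(2))/(-6 - 5)))*(-27) = (2*((-6 - 10 + 12*sqrt(2))/(-11)))*(-27) = (2*(-(-16 + 12*sqrt(2))/11))*(-27) = (2*(16/11 - 12*sqrt(2)/11))*(-27) = (32/11 - 24*sqrt(2)/11)*(-27) = -864/11 + 648*sqrt(2)/11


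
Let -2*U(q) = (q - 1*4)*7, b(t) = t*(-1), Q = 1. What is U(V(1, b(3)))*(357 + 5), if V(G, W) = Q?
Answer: 3801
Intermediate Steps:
b(t) = -t
V(G, W) = 1
U(q) = 14 - 7*q/2 (U(q) = -(q - 1*4)*7/2 = -(q - 4)*7/2 = -(-4 + q)*7/2 = -(-28 + 7*q)/2 = 14 - 7*q/2)
U(V(1, b(3)))*(357 + 5) = (14 - 7/2*1)*(357 + 5) = (14 - 7/2)*362 = (21/2)*362 = 3801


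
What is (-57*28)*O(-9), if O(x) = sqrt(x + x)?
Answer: -4788*I*sqrt(2) ≈ -6771.3*I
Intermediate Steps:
O(x) = sqrt(2)*sqrt(x) (O(x) = sqrt(2*x) = sqrt(2)*sqrt(x))
(-57*28)*O(-9) = (-57*28)*(sqrt(2)*sqrt(-9)) = -1596*sqrt(2)*3*I = -4788*I*sqrt(2)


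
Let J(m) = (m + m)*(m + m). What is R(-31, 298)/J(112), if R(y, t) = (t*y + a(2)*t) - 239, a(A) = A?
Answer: -8881/50176 ≈ -0.17700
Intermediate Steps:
J(m) = 4*m² (J(m) = (2*m)*(2*m) = 4*m²)
R(y, t) = -239 + 2*t + t*y (R(y, t) = (t*y + 2*t) - 239 = (2*t + t*y) - 239 = -239 + 2*t + t*y)
R(-31, 298)/J(112) = (-239 + 2*298 + 298*(-31))/((4*112²)) = (-239 + 596 - 9238)/((4*12544)) = -8881/50176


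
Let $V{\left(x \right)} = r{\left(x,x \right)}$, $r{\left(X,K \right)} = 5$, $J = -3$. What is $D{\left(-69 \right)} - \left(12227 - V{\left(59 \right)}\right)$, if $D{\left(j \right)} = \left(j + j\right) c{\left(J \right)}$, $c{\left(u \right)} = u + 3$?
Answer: $-12222$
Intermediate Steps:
$c{\left(u \right)} = 3 + u$
$D{\left(j \right)} = 0$ ($D{\left(j \right)} = \left(j + j\right) \left(3 - 3\right) = 2 j 0 = 0$)
$V{\left(x \right)} = 5$
$D{\left(-69 \right)} - \left(12227 - V{\left(59 \right)}\right) = 0 - \left(12227 - 5\right) = 0 - 12222 = -12222$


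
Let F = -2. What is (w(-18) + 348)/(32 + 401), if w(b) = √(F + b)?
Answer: 348/433 + 2*I*√5/433 ≈ 0.80369 + 0.010328*I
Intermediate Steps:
w(b) = √(-2 + b)
(w(-18) + 348)/(32 + 401) = (√(-2 - 18) + 348)/(32 + 401) = (√(-20) + 348)/433 = (2*I*√5 + 348)*(1/433) = (348 + 2*I*√5)*(1/433) = 348/433 + 2*I*√5/433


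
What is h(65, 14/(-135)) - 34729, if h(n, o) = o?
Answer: -4688429/135 ≈ -34729.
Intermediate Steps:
h(65, 14/(-135)) - 34729 = 14/(-135) - 34729 = 14*(-1/135) - 34729 = -14/135 - 34729 = -4688429/135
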